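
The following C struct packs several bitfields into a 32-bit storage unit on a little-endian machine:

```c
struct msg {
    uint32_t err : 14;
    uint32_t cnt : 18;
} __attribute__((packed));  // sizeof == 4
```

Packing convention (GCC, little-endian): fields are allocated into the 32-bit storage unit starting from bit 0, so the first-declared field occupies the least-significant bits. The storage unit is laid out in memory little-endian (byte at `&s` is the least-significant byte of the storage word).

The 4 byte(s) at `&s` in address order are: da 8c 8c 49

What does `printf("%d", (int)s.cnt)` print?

[0]=0xda [1]=0x8c [2]=0x8c [3]=0x49 (little-endian) → word 0x498c8cda
err [0+:14] = (word>>0) & 0x3fff = 3290
cnt [14+:18] = (word>>14) & 0x3ffff = 75314  ←

75314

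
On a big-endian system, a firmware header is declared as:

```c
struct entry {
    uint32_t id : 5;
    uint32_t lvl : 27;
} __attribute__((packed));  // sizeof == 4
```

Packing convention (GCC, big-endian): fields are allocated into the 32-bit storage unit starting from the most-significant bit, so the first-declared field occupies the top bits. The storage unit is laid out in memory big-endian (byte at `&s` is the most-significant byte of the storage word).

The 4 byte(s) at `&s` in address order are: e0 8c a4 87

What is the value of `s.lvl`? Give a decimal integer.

9217159

[0]=0xe0 [1]=0x8c [2]=0xa4 [3]=0x87 (big-endian) → word 0xe08ca487
id:5 @ bit 27 → (0xe08ca487>>27)&0x1f = 0x1c
lvl:27 @ bit 0 → (0xe08ca487>>0)&0x7ffffff = 0x8ca487  ←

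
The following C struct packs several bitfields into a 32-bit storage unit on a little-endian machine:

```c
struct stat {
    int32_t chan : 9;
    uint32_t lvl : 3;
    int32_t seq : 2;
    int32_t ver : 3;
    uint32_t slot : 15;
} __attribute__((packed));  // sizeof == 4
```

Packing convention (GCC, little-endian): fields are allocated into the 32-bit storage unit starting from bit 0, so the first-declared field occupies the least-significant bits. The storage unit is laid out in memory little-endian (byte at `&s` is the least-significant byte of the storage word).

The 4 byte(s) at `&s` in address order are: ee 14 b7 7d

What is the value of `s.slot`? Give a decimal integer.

[0]=0xee [1]=0x14 [2]=0xb7 [3]=0x7d (little-endian) → word 0x7db714ee
chan:9 @ bit 0 → (0x7db714ee>>0)&0x1ff = 0xee
lvl:3 @ bit 9 → (0x7db714ee>>9)&0x7 = 0x2
seq:2 @ bit 12 → (0x7db714ee>>12)&0x3 = 0x1
ver:3 @ bit 14 → (0x7db714ee>>14)&0x7 = 0x4
slot:15 @ bit 17 → (0x7db714ee>>17)&0x7fff = 0x3edb  ←

16091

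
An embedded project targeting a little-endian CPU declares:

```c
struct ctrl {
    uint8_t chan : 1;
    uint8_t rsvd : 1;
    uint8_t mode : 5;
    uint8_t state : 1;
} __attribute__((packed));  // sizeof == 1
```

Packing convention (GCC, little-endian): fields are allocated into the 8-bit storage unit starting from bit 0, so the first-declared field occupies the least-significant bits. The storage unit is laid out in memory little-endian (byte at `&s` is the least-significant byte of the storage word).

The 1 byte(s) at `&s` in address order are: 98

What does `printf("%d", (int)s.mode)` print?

6

[0]=0x98 (little-endian) → word 0x98
chan:1 @ bit 0 → (0x98>>0)&0x1 = 0x0
rsvd:1 @ bit 1 → (0x98>>1)&0x1 = 0x0
mode:5 @ bit 2 → (0x98>>2)&0x1f = 0x6  ←
state:1 @ bit 7 → (0x98>>7)&0x1 = 0x1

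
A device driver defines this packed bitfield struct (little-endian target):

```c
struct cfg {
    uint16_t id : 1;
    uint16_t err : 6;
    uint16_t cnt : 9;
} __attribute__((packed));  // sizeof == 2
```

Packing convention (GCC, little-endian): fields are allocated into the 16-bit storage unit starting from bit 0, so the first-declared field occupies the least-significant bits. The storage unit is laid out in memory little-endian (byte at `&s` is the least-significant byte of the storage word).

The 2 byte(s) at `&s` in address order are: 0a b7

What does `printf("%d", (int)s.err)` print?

[0]=0x0a [1]=0xb7 (little-endian) → word 0xb70a
id:1 @ bit 0 → (0xb70a>>0)&0x1 = 0x0
err:6 @ bit 1 → (0xb70a>>1)&0x3f = 0x5  ←
cnt:9 @ bit 7 → (0xb70a>>7)&0x1ff = 0x16e

5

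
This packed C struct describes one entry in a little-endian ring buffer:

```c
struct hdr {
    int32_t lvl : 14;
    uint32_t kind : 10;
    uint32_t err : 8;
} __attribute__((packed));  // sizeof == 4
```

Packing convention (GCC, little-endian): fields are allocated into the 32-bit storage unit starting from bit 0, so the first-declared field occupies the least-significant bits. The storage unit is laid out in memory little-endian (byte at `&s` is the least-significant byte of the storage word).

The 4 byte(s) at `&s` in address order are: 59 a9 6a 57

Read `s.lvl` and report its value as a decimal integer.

[0]=0x59 [1]=0xa9 [2]=0x6a [3]=0x57 (little-endian) → word 0x576aa959
lvl:14 @ bit 0 → (0x576aa959>>0)&0x3fff = 0x2959  ←
kind:10 @ bit 14 → (0x576aa959>>14)&0x3ff = 0x1aa
err:8 @ bit 24 → (0x576aa959>>24)&0xff = 0x57
lvl signed 14b, MSB=1: 10585 - 16384 = -5799

-5799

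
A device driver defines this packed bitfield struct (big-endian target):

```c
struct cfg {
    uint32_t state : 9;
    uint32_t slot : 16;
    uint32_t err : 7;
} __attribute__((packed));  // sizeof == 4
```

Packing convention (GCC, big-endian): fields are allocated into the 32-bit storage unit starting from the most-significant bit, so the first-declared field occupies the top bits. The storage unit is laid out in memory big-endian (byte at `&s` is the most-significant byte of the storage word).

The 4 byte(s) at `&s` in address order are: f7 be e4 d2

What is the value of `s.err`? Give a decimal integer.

[0]=0xf7 [1]=0xbe [2]=0xe4 [3]=0xd2 (big-endian) → word 0xf7bee4d2
state:9 @ bit 23 → (0xf7bee4d2>>23)&0x1ff = 0x1ef
slot:16 @ bit 7 → (0xf7bee4d2>>7)&0xffff = 0x7dc9
err:7 @ bit 0 → (0xf7bee4d2>>0)&0x7f = 0x52  ←

82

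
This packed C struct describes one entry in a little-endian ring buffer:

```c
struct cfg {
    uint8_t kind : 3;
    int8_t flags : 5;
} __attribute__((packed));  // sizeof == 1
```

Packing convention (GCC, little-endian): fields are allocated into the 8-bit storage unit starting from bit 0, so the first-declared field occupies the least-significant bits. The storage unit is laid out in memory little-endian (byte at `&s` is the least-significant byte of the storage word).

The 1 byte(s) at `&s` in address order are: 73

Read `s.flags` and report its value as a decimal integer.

14

[0]=0x73 (little-endian) → word 0x73
kind [0+:3] = (word>>0) & 0x7 = 3
flags [3+:5] = (word>>3) & 0x1f = 14  ←
flags signed 5b, MSB=0: value = 14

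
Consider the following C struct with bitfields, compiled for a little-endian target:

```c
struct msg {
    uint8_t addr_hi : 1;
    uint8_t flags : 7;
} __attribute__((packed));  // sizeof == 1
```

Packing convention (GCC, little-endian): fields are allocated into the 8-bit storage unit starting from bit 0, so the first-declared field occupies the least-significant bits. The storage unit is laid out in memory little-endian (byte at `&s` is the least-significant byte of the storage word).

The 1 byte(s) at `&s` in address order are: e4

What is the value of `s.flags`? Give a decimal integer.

[0]=0xe4 (little-endian) → word 0xe4
addr_hi [0+:1] = (word>>0) & 0x1 = 0
flags [1+:7] = (word>>1) & 0x7f = 114  ←

114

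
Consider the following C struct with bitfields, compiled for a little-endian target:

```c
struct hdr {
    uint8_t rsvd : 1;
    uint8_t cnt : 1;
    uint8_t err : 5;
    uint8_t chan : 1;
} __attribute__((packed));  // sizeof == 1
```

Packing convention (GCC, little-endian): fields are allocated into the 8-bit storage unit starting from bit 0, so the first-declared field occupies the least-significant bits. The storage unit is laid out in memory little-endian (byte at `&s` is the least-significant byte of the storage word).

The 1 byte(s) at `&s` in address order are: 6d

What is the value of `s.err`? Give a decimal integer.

[0]=0x6d (little-endian) → word 0x6d
rsvd [0+:1] = (word>>0) & 0x1 = 1
cnt [1+:1] = (word>>1) & 0x1 = 0
err [2+:5] = (word>>2) & 0x1f = 27  ←
chan [7+:1] = (word>>7) & 0x1 = 0

27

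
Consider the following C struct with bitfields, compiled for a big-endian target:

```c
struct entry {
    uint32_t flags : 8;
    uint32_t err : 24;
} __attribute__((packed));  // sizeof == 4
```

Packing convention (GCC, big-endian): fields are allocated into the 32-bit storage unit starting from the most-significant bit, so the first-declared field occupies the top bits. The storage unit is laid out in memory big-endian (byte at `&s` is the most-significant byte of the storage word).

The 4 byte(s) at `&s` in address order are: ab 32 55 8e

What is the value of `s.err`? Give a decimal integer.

[0]=0xab [1]=0x32 [2]=0x55 [3]=0x8e (big-endian) → word 0xab32558e
flags:8 @ bit 24 → (0xab32558e>>24)&0xff = 0xab
err:24 @ bit 0 → (0xab32558e>>0)&0xffffff = 0x32558e  ←

3298702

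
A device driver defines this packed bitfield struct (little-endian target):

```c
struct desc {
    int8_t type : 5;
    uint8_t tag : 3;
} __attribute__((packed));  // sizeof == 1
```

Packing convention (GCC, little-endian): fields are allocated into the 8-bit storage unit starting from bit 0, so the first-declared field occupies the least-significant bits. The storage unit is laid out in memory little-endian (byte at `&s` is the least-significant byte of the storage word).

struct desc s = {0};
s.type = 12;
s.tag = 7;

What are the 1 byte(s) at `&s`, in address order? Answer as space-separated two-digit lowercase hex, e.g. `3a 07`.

type:5 = 12 → 0xc << 0 → word 0x0c
tag:3 = 7 → 0x7 << 5 → word 0xec
word = 0xec → little-endian bytes:
  [0]=0xec

ec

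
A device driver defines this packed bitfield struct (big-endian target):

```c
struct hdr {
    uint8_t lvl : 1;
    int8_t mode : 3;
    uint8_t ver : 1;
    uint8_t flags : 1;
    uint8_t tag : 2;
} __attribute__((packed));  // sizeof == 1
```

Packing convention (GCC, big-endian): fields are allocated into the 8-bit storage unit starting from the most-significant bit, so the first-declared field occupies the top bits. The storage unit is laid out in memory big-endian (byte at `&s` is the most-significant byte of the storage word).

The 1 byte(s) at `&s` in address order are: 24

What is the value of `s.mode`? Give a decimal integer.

2

[0]=0x24 (big-endian) → word 0x24
lvl [7+:1] = (word>>7) & 0x1 = 0
mode [4+:3] = (word>>4) & 0x7 = 2  ←
ver [3+:1] = (word>>3) & 0x1 = 0
flags [2+:1] = (word>>2) & 0x1 = 1
tag [0+:2] = (word>>0) & 0x3 = 0
mode signed 3b, MSB=0: value = 2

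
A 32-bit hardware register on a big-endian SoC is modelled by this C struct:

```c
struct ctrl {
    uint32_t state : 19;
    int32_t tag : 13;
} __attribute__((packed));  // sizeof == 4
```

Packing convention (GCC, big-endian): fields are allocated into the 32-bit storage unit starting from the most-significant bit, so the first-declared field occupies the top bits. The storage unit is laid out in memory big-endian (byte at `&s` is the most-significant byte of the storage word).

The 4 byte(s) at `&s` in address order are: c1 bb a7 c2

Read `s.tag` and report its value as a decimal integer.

1986

[0]=0xc1 [1]=0xbb [2]=0xa7 [3]=0xc2 (big-endian) → word 0xc1bba7c2
state [13+:19] = (word>>13) & 0x7ffff = 396765
tag [0+:13] = (word>>0) & 0x1fff = 1986  ←
tag signed 13b, MSB=0: value = 1986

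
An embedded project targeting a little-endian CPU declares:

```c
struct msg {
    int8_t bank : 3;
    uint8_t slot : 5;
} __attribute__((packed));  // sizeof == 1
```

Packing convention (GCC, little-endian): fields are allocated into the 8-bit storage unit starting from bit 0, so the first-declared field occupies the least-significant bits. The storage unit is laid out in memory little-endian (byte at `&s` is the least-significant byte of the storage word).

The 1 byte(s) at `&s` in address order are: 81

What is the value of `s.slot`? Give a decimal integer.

16

[0]=0x81 (little-endian) → word 0x81
bank [0+:3] = (word>>0) & 0x7 = 1
slot [3+:5] = (word>>3) & 0x1f = 16  ←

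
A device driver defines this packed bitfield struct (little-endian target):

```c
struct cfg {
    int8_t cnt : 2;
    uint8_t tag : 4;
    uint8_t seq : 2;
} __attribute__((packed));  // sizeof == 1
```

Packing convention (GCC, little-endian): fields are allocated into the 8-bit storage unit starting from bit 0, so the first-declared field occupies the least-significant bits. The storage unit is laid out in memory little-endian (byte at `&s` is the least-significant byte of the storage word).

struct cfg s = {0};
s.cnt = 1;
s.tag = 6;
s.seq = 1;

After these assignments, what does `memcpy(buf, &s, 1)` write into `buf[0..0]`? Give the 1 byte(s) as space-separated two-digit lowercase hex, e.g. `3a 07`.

cnt (2b) val=1 bits=0x1 at bit 0: 0x01
tag (4b) val=6 bits=0x6 at bit 2: 0x19
seq (2b) val=1 bits=0x1 at bit 6: 0x59
word = 0x59 → little-endian bytes:
  [0]=0x59

59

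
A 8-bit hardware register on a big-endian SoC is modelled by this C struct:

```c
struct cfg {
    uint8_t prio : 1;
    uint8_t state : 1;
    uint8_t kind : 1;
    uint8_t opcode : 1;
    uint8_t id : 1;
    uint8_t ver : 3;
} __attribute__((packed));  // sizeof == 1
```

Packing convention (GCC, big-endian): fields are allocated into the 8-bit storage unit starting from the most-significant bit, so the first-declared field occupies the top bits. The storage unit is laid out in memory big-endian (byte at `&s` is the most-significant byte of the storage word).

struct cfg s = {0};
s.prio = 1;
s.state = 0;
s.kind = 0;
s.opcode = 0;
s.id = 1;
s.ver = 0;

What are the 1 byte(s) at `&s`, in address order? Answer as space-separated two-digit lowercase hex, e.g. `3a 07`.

88

[7+:1] prio=1 & 0x1 = 0x1; word=0x80
[6+:1] state=0 & 0x1 = 0x0; word=0x80
[5+:1] kind=0 & 0x1 = 0x0; word=0x80
[4+:1] opcode=0 & 0x1 = 0x0; word=0x80
[3+:1] id=1 & 0x1 = 0x1; word=0x88
[0+:3] ver=0 & 0x7 = 0x0; word=0x88
word = 0x88 → big-endian bytes:
  [0]=0x88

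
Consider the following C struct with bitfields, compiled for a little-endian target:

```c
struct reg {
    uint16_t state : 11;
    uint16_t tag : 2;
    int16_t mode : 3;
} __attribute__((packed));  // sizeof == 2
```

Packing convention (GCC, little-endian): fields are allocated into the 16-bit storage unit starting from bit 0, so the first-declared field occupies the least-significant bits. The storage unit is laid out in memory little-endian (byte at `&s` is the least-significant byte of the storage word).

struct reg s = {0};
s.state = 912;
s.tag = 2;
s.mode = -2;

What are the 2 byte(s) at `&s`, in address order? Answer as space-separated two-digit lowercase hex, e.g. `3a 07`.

90 d3

state:11 = 912 → 0x390 << 0 → word 0x0390
tag:2 = 2 → 0x2 << 11 → word 0x1390
mode:3 = -2 → 0x6 << 13 → word 0xd390
word = 0xd390 → little-endian bytes:
  [0]=0x90  [1]=0xd3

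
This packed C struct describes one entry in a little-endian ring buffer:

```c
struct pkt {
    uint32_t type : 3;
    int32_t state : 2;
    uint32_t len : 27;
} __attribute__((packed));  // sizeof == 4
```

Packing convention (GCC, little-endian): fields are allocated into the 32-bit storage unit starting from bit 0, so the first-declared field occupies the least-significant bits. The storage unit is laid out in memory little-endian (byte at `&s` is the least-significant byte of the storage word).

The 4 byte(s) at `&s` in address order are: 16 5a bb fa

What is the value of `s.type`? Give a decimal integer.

6

[0]=0x16 [1]=0x5a [2]=0xbb [3]=0xfa (little-endian) → word 0xfabb5a16
type [0+:3] = (word>>0) & 0x7 = 6  ←
state [3+:2] = (word>>3) & 0x3 = 2
len [5+:27] = (word>>5) & 0x7ffffff = 131455696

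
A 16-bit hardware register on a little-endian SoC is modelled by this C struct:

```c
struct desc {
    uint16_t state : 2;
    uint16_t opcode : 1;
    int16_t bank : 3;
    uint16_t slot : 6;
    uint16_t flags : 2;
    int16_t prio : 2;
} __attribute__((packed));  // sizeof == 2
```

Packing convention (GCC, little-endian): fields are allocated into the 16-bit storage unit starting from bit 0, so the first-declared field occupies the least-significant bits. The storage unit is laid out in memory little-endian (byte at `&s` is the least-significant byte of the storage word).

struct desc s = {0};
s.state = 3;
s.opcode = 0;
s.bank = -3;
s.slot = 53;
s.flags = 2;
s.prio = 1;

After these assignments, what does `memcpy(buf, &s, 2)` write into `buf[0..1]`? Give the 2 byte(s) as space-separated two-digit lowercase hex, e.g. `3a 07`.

state:2 = 3 → 0x3 << 0 → word 0x0003
opcode:1 = 0 → 0x0 << 2 → word 0x0003
bank:3 = -3 → 0x5 << 3 → word 0x002b
slot:6 = 53 → 0x35 << 6 → word 0x0d6b
flags:2 = 2 → 0x2 << 12 → word 0x2d6b
prio:2 = 1 → 0x1 << 14 → word 0x6d6b
word = 0x6d6b → little-endian bytes:
  [0]=0x6b  [1]=0x6d

6b 6d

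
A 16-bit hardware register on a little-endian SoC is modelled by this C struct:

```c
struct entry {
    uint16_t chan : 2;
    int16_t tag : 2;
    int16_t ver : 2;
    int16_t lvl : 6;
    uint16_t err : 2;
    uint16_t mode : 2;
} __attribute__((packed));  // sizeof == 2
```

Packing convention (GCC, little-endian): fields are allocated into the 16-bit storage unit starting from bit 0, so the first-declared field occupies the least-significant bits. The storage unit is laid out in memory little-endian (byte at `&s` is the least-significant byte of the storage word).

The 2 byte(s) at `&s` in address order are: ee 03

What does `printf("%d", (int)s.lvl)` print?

15

[0]=0xee [1]=0x03 (little-endian) → word 0x03ee
chan:2 @ bit 0 → (0x03ee>>0)&0x3 = 0x2
tag:2 @ bit 2 → (0x03ee>>2)&0x3 = 0x3
ver:2 @ bit 4 → (0x03ee>>4)&0x3 = 0x2
lvl:6 @ bit 6 → (0x03ee>>6)&0x3f = 0xf  ←
err:2 @ bit 12 → (0x03ee>>12)&0x3 = 0x0
mode:2 @ bit 14 → (0x03ee>>14)&0x3 = 0x0
lvl signed 6b, MSB=0: value = 15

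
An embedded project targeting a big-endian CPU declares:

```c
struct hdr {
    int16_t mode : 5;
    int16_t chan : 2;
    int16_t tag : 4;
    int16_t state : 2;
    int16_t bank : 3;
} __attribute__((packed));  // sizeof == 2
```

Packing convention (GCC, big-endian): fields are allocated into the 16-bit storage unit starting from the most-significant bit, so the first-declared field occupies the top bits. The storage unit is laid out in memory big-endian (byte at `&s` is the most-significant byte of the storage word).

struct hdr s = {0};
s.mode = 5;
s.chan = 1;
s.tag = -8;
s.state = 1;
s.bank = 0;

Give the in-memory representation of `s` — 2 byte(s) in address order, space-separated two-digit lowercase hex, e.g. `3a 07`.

2b 08

[11+:5] mode=5 & 0x1f = 0x5; word=0x2800
[9+:2] chan=1 & 0x3 = 0x1; word=0x2a00
[5+:4] tag=-8 & 0xf = 0x8; word=0x2b00
[3+:2] state=1 & 0x3 = 0x1; word=0x2b08
[0+:3] bank=0 & 0x7 = 0x0; word=0x2b08
word = 0x2b08 → big-endian bytes:
  [0]=0x2b  [1]=0x08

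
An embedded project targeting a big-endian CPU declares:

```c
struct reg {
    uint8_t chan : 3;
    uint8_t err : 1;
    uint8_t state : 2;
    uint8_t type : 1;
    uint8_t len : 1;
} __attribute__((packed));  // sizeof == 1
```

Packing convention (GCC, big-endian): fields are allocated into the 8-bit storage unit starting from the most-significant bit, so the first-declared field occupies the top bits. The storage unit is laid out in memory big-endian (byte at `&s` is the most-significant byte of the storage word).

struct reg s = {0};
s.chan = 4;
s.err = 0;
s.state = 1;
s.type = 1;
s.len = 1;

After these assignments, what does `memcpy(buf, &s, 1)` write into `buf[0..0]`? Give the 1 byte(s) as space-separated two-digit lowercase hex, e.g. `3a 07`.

87

chan:3 = 4 → 0x4 << 5 → word 0x80
err:1 = 0 → 0x0 << 4 → word 0x80
state:2 = 1 → 0x1 << 2 → word 0x84
type:1 = 1 → 0x1 << 1 → word 0x86
len:1 = 1 → 0x1 << 0 → word 0x87
word = 0x87 → big-endian bytes:
  [0]=0x87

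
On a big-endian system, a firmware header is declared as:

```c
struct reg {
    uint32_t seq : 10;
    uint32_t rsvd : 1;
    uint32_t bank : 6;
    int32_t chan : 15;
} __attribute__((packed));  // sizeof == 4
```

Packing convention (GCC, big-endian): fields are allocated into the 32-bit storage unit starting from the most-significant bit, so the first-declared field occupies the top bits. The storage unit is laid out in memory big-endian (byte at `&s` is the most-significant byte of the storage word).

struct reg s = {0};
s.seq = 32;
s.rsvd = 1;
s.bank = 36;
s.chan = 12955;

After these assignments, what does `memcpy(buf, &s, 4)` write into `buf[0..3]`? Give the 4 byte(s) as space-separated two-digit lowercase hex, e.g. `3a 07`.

[22+:10] seq=32 & 0x3ff = 0x20; word=0x08000000
[21+:1] rsvd=1 & 0x1 = 0x1; word=0x08200000
[15+:6] bank=36 & 0x3f = 0x24; word=0x08320000
[0+:15] chan=12955 & 0x7fff = 0x329b; word=0x0832329b
word = 0x0832329b → big-endian bytes:
  [0]=0x08  [1]=0x32  [2]=0x32  [3]=0x9b

08 32 32 9b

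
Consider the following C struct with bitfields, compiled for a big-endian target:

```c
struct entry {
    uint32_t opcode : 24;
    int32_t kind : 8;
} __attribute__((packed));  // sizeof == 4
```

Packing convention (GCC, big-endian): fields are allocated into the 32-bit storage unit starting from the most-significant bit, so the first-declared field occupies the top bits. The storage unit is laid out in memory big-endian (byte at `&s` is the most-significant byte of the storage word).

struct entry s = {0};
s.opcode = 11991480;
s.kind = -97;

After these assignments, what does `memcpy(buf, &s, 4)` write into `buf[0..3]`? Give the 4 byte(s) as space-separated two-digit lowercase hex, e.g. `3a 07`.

opcode:24 = 11991480 → 0xb6f9b8 << 8 → word 0xb6f9b800
kind:8 = -97 → 0x9f << 0 → word 0xb6f9b89f
word = 0xb6f9b89f → big-endian bytes:
  [0]=0xb6  [1]=0xf9  [2]=0xb8  [3]=0x9f

b6 f9 b8 9f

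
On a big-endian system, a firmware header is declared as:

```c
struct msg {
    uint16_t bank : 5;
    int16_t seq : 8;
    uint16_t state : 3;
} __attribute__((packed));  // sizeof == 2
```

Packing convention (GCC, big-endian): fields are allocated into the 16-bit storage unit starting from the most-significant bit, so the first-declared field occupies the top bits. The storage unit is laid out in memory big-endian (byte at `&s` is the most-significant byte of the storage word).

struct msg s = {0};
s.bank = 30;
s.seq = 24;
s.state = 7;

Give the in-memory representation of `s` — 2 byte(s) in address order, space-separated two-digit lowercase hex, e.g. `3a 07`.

f0 c7

bank:5 = 30 → 0x1e << 11 → word 0xf000
seq:8 = 24 → 0x18 << 3 → word 0xf0c0
state:3 = 7 → 0x7 << 0 → word 0xf0c7
word = 0xf0c7 → big-endian bytes:
  [0]=0xf0  [1]=0xc7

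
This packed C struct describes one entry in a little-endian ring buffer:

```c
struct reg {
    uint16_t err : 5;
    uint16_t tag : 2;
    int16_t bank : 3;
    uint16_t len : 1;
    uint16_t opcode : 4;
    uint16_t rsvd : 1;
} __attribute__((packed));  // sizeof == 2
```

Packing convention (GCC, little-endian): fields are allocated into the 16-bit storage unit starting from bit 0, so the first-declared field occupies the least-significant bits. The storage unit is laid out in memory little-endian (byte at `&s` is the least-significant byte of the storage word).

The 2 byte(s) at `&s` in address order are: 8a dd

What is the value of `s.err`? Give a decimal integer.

[0]=0x8a [1]=0xdd (little-endian) → word 0xdd8a
err [0+:5] = (word>>0) & 0x1f = 10  ←
tag [5+:2] = (word>>5) & 0x3 = 0
bank [7+:3] = (word>>7) & 0x7 = 3
len [10+:1] = (word>>10) & 0x1 = 1
opcode [11+:4] = (word>>11) & 0xf = 11
rsvd [15+:1] = (word>>15) & 0x1 = 1

10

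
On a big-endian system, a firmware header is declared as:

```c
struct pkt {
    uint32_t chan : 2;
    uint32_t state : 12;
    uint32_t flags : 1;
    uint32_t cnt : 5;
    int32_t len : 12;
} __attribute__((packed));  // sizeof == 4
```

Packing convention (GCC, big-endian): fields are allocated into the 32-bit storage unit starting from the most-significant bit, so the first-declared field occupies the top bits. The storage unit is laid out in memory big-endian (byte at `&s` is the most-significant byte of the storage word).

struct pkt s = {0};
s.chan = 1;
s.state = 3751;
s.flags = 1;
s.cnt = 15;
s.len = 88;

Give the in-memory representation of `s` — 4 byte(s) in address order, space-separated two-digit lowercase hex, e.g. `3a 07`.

chan:2 = 1 → 0x1 << 30 → word 0x40000000
state:12 = 3751 → 0xea7 << 18 → word 0x7a9c0000
flags:1 = 1 → 0x1 << 17 → word 0x7a9e0000
cnt:5 = 15 → 0xf << 12 → word 0x7a9ef000
len:12 = 88 → 0x58 << 0 → word 0x7a9ef058
word = 0x7a9ef058 → big-endian bytes:
  [0]=0x7a  [1]=0x9e  [2]=0xf0  [3]=0x58

7a 9e f0 58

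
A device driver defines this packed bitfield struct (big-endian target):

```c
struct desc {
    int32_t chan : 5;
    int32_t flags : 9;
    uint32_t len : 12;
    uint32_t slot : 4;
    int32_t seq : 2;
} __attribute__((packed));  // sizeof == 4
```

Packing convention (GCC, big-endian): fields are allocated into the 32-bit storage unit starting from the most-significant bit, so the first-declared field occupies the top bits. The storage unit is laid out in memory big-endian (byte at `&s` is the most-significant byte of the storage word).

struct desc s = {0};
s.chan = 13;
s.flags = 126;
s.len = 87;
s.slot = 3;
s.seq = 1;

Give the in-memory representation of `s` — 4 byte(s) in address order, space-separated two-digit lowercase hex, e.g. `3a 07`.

chan (5b) val=13 bits=0xd at bit 27: 0x68000000
flags (9b) val=126 bits=0x7e at bit 18: 0x69f80000
len (12b) val=87 bits=0x57 at bit 6: 0x69f815c0
slot (4b) val=3 bits=0x3 at bit 2: 0x69f815cc
seq (2b) val=1 bits=0x1 at bit 0: 0x69f815cd
word = 0x69f815cd → big-endian bytes:
  [0]=0x69  [1]=0xf8  [2]=0x15  [3]=0xcd

69 f8 15 cd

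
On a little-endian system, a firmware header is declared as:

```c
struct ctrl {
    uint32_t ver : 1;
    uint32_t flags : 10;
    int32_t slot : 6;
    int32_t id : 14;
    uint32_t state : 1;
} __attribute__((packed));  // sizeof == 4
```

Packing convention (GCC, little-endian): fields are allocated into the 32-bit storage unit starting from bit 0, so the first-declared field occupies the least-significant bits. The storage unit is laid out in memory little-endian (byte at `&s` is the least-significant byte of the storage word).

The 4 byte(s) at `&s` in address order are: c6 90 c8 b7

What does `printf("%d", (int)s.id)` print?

[0]=0xc6 [1]=0x90 [2]=0xc8 [3]=0xb7 (little-endian) → word 0xb7c890c6
ver [0+:1] = (word>>0) & 0x1 = 0
flags [1+:10] = (word>>1) & 0x3ff = 99
slot [11+:6] = (word>>11) & 0x3f = 18
id [17+:14] = (word>>17) & 0x3fff = 7140  ←
state [31+:1] = (word>>31) & 0x1 = 1
id signed 14b, MSB=0: value = 7140

7140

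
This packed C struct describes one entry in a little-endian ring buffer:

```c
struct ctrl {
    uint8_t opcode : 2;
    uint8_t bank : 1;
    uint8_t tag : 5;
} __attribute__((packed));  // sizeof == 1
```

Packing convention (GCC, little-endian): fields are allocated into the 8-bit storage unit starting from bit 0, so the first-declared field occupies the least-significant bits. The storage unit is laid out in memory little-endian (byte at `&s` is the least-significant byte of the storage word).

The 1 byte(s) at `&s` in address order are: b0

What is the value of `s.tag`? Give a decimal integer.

[0]=0xb0 (little-endian) → word 0xb0
opcode [0+:2] = (word>>0) & 0x3 = 0
bank [2+:1] = (word>>2) & 0x1 = 0
tag [3+:5] = (word>>3) & 0x1f = 22  ←

22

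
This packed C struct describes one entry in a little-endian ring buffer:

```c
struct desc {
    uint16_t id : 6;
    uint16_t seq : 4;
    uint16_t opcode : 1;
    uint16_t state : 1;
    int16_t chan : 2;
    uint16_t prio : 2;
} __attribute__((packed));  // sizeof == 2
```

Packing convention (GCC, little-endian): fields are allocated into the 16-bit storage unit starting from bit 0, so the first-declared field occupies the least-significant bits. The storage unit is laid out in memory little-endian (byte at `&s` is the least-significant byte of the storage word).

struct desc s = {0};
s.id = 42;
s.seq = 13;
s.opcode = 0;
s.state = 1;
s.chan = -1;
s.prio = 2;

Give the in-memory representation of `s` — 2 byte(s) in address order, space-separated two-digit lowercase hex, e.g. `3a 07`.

6a bb

id:6 = 42 → 0x2a << 0 → word 0x002a
seq:4 = 13 → 0xd << 6 → word 0x036a
opcode:1 = 0 → 0x0 << 10 → word 0x036a
state:1 = 1 → 0x1 << 11 → word 0x0b6a
chan:2 = -1 → 0x3 << 12 → word 0x3b6a
prio:2 = 2 → 0x2 << 14 → word 0xbb6a
word = 0xbb6a → little-endian bytes:
  [0]=0x6a  [1]=0xbb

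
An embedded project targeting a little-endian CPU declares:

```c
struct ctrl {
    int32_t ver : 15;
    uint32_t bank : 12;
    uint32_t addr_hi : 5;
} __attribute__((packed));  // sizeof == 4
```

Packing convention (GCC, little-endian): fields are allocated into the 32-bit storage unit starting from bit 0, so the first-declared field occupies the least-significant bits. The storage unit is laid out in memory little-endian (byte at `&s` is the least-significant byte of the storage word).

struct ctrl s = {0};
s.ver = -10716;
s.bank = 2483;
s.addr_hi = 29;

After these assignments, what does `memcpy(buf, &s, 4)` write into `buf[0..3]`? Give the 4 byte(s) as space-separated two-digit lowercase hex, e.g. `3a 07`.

24 d6 d9 ec

ver (15b) val=-10716 bits=0x5624 at bit 0: 0x00005624
bank (12b) val=2483 bits=0x9b3 at bit 15: 0x04d9d624
addr_hi (5b) val=29 bits=0x1d at bit 27: 0xecd9d624
word = 0xecd9d624 → little-endian bytes:
  [0]=0x24  [1]=0xd6  [2]=0xd9  [3]=0xec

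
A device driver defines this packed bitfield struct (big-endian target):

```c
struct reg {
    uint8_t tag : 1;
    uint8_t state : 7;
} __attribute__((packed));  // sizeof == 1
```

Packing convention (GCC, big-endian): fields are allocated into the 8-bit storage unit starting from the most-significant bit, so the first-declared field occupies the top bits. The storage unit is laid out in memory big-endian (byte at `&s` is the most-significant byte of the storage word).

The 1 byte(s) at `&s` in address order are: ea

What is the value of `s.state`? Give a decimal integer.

[0]=0xea (big-endian) → word 0xea
tag [7+:1] = (word>>7) & 0x1 = 1
state [0+:7] = (word>>0) & 0x7f = 106  ←

106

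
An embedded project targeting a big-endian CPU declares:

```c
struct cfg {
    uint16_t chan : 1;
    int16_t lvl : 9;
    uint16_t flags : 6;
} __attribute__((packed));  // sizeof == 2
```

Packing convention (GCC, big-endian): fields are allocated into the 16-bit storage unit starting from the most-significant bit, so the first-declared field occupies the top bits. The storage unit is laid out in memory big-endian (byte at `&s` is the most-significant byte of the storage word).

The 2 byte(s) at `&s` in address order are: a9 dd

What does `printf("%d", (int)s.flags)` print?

[0]=0xa9 [1]=0xdd (big-endian) → word 0xa9dd
chan [15+:1] = (word>>15) & 0x1 = 1
lvl [6+:9] = (word>>6) & 0x1ff = 167
flags [0+:6] = (word>>0) & 0x3f = 29  ←

29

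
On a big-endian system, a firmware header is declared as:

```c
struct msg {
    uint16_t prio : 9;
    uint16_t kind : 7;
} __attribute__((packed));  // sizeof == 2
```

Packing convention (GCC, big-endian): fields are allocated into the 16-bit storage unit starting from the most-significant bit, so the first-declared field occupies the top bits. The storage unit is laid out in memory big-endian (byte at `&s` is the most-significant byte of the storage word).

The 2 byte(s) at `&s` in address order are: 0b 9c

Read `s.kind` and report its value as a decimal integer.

28

[0]=0x0b [1]=0x9c (big-endian) → word 0x0b9c
prio [7+:9] = (word>>7) & 0x1ff = 23
kind [0+:7] = (word>>0) & 0x7f = 28  ←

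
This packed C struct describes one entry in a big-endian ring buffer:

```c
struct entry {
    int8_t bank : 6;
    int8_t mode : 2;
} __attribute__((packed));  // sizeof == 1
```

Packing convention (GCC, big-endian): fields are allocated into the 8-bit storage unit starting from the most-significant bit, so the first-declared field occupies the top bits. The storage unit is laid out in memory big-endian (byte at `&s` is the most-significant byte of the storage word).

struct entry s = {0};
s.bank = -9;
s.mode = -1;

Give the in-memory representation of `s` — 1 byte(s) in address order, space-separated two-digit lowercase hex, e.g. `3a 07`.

df

bank (6b) val=-9 bits=0x37 at bit 2: 0xdc
mode (2b) val=-1 bits=0x3 at bit 0: 0xdf
word = 0xdf → big-endian bytes:
  [0]=0xdf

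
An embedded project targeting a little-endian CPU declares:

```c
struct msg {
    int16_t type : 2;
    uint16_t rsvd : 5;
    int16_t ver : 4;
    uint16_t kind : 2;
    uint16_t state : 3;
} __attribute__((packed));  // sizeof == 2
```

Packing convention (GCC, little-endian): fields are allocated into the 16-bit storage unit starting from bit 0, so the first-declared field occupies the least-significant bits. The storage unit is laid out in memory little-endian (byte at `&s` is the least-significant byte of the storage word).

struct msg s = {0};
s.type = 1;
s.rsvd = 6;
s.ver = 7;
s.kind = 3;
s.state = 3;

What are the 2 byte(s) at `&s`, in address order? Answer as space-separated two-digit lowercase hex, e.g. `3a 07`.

[0+:2] type=1 & 0x3 = 0x1; word=0x0001
[2+:5] rsvd=6 & 0x1f = 0x6; word=0x0019
[7+:4] ver=7 & 0xf = 0x7; word=0x0399
[11+:2] kind=3 & 0x3 = 0x3; word=0x1b99
[13+:3] state=3 & 0x7 = 0x3; word=0x7b99
word = 0x7b99 → little-endian bytes:
  [0]=0x99  [1]=0x7b

99 7b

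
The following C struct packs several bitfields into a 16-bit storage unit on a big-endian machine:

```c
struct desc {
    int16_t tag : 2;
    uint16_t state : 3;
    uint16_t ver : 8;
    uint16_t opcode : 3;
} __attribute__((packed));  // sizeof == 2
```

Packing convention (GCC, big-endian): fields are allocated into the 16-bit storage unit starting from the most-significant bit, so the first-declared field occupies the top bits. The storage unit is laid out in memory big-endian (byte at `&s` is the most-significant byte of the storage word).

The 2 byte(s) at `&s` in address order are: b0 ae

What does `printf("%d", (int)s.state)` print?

6

[0]=0xb0 [1]=0xae (big-endian) → word 0xb0ae
tag:2 @ bit 14 → (0xb0ae>>14)&0x3 = 0x2
state:3 @ bit 11 → (0xb0ae>>11)&0x7 = 0x6  ←
ver:8 @ bit 3 → (0xb0ae>>3)&0xff = 0x15
opcode:3 @ bit 0 → (0xb0ae>>0)&0x7 = 0x6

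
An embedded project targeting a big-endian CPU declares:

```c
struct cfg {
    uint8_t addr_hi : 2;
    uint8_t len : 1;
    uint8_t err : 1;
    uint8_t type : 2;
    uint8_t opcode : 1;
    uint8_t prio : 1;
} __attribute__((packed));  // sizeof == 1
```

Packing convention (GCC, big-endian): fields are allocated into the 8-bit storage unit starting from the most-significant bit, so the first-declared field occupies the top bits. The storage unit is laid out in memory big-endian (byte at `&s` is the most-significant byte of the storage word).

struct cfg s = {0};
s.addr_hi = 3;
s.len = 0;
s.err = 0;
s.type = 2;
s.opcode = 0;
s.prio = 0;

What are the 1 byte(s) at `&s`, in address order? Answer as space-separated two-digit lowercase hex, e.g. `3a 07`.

c8

addr_hi:2 = 3 → 0x3 << 6 → word 0xc0
len:1 = 0 → 0x0 << 5 → word 0xc0
err:1 = 0 → 0x0 << 4 → word 0xc0
type:2 = 2 → 0x2 << 2 → word 0xc8
opcode:1 = 0 → 0x0 << 1 → word 0xc8
prio:1 = 0 → 0x0 << 0 → word 0xc8
word = 0xc8 → big-endian bytes:
  [0]=0xc8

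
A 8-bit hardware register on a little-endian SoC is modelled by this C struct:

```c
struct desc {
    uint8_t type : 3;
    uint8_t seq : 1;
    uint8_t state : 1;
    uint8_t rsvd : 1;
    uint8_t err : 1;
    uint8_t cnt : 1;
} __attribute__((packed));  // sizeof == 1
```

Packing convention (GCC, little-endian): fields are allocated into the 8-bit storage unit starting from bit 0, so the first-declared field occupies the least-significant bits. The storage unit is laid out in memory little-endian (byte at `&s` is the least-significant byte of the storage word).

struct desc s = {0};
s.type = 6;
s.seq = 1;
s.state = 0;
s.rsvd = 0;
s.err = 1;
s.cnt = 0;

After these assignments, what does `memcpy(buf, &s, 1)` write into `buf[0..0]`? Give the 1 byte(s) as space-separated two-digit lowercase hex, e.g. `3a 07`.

4e

type (3b) val=6 bits=0x6 at bit 0: 0x06
seq (1b) val=1 bits=0x1 at bit 3: 0x0e
state (1b) val=0 bits=0x0 at bit 4: 0x0e
rsvd (1b) val=0 bits=0x0 at bit 5: 0x0e
err (1b) val=1 bits=0x1 at bit 6: 0x4e
cnt (1b) val=0 bits=0x0 at bit 7: 0x4e
word = 0x4e → little-endian bytes:
  [0]=0x4e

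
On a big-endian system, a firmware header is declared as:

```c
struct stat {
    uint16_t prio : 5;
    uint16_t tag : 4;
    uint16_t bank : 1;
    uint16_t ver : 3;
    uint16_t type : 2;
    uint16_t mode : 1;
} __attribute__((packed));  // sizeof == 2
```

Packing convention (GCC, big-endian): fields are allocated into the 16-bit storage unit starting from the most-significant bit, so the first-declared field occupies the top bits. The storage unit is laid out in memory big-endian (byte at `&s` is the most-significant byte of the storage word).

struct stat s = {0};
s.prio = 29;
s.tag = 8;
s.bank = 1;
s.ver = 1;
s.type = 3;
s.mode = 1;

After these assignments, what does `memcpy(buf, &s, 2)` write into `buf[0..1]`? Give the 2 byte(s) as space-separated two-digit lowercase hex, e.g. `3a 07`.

prio:5 = 29 → 0x1d << 11 → word 0xe800
tag:4 = 8 → 0x8 << 7 → word 0xec00
bank:1 = 1 → 0x1 << 6 → word 0xec40
ver:3 = 1 → 0x1 << 3 → word 0xec48
type:2 = 3 → 0x3 << 1 → word 0xec4e
mode:1 = 1 → 0x1 << 0 → word 0xec4f
word = 0xec4f → big-endian bytes:
  [0]=0xec  [1]=0x4f

ec 4f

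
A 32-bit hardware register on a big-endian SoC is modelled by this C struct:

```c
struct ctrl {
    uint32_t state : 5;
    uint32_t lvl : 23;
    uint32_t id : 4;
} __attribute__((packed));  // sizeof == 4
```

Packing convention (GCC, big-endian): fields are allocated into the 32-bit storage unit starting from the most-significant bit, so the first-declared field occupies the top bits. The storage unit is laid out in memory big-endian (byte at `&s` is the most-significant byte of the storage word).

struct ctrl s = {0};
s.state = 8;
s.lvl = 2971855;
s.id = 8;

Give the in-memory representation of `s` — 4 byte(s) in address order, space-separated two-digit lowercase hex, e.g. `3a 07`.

[27+:5] state=8 & 0x1f = 0x8; word=0x40000000
[4+:23] lvl=2971855 & 0x7fffff = 0x2d58cf; word=0x42d58cf0
[0+:4] id=8 & 0xf = 0x8; word=0x42d58cf8
word = 0x42d58cf8 → big-endian bytes:
  [0]=0x42  [1]=0xd5  [2]=0x8c  [3]=0xf8

42 d5 8c f8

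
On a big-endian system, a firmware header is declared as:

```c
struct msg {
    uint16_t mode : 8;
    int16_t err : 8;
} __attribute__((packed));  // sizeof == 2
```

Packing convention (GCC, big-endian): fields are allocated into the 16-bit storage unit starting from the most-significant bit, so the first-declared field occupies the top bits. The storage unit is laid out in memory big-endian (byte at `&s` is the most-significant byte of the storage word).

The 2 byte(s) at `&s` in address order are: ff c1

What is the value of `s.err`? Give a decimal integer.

[0]=0xff [1]=0xc1 (big-endian) → word 0xffc1
mode [8+:8] = (word>>8) & 0xff = 255
err [0+:8] = (word>>0) & 0xff = 193  ←
err signed 8b, MSB=1: 193 - 256 = -63

-63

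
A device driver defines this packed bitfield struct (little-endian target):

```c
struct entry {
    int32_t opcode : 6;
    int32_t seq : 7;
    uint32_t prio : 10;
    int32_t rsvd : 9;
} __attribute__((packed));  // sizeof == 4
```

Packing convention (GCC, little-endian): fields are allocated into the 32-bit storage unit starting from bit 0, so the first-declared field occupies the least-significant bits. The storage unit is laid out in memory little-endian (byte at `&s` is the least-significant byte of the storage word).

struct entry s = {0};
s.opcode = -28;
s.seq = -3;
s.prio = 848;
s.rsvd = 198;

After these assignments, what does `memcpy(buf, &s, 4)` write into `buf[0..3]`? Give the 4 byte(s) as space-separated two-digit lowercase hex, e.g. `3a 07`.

opcode:6 = -28 → 0x24 << 0 → word 0x00000024
seq:7 = -3 → 0x7d << 6 → word 0x00001f64
prio:10 = 848 → 0x350 << 13 → word 0x006a1f64
rsvd:9 = 198 → 0xc6 << 23 → word 0x636a1f64
word = 0x636a1f64 → little-endian bytes:
  [0]=0x64  [1]=0x1f  [2]=0x6a  [3]=0x63

64 1f 6a 63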